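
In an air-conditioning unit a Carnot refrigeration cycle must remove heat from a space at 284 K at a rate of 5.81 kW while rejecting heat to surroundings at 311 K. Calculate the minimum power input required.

Carnot COP: COP_R = T_C/(T_H − T_C) = 284.00/27.00 = 10.5185.
W = Q_C/COP_R = 5.81/10.5185 = 0.5524 kW.

Ẇ_in ≈ 0.5524 kW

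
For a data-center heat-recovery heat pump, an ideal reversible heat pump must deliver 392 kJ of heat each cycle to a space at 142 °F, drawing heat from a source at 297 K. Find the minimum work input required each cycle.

W_in ≈ 43.7 kJ

T_H = 142 °F → (142 − 32) × 5/9 = 61.11 °C = 334.26 K.
For a reversible heat pump, COP_HP = T_H/(T_H − T_C) = 334.26/37.26 = 8.9708.
W = Q_H/COP_HP = 392/8.9708 = 43.7 kJ.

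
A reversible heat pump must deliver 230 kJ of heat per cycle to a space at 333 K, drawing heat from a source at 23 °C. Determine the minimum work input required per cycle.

T_C = 23 °C → 23 + 273.15 = 296.15 K.
The Carnot heat-pump COP is COP_HP = T_H/(T_H − T_C) = 333.00/36.85 = 9.0366.
W = Q_H/COP_HP = 230/9.0366 = 25.45 kJ.

W_in ≈ 25.45 kJ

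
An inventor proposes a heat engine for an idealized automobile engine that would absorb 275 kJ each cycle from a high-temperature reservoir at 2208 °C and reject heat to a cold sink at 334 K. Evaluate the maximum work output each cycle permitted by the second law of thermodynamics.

W_max ≈ 238.0 kJ

T_H = 2208 °C → 2208 + 273.15 = 2481.15 K.
By the Carnot theorem, η_max = 1 − T_C/T_H = 1 − 334.00/2481.15 = 0.8654.
W_max = η_max · Q_H = 0.8654 × 275 = 238.0 kJ.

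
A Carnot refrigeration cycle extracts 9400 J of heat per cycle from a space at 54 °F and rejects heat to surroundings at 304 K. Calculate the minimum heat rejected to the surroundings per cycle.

T_C = 54 °F → (54 − 32) × 5/9 = 12.22 °C = 285.37 K.
For a reversible cycle Q_H/Q_C = T_H/T_C, so Q_H = Q_C·T_H/T_C = 9400 × 304.00/285.37 = 10010 J.

Q_H ≈ 10010 J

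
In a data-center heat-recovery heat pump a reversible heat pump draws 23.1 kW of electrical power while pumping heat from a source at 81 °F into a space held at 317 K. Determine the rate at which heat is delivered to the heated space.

T_C = 81 °F → (81 − 32) × 5/9 = 27.22 °C = 300.37 K.
For a reversible heat pump, COP_HP = T_H/(T_H − T_C) = 317.00/16.63 = 19.0645.
Q_H = COP_HP · W = 19.0645 × 23.1 = 440.4 kW.

Q̇_H ≈ 440.4 kW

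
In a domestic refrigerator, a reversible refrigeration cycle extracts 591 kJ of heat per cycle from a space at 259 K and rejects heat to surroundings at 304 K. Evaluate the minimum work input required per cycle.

W_in ≈ 103 kJ

The reversible coefficient of performance is COP_R = T_C/(T_H − T_C) = 259.00/45.00 = 5.7556.
W = Q_C/COP_R = 591/5.7556 = 103 kJ.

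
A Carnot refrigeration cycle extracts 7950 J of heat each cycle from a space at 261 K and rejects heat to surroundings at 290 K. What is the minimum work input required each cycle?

For a reversible refrigerator, COP_R = T_C/(T_H − T_C) = 261.00/29.00 = 9.0000.
W = Q_C/COP_R = 7950/9.0000 = 883.3 J.

W_in ≈ 883.3 J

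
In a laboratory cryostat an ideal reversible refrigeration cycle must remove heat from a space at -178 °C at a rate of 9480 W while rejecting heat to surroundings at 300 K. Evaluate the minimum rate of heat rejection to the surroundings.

Q̇_H ≈ 29900 W

T_C = -178 °C → -178 + 273.15 = 95.15 K.
For a reversible cycle Q_H/Q_C = T_H/T_C, so Q_H = Q_C·T_H/T_C = 9480 × 300.00/95.15 = 29900 W.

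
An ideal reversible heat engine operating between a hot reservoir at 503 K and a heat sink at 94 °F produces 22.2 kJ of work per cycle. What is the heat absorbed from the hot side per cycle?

Q_H ≈ 57.15 kJ

T_C = 94 °F → (94 − 32) × 5/9 = 34.44 °C = 307.59 K.
For a reversible engine, η = 1 − T_C/T_H = 1 − 307.59/503.00 = 0.3885.
Q_H = W/η = 22.2/0.3885 = 57.15 kJ.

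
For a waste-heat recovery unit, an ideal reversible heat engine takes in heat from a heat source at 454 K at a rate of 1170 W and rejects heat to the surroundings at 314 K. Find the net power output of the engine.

Carnot efficiency: η = 1 − T_C/T_H = 1 − 314.00/454.00 = 0.3084.
W = η·Q_H = 0.3084 × 1170 = 361 W.

Ẇ ≈ 361 W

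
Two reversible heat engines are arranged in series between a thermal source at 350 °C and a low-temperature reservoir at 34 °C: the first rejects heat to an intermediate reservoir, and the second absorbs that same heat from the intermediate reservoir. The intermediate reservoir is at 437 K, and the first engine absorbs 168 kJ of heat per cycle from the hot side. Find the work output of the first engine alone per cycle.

W₁ ≈ 50.2 kJ

T_H = 350 °C → 350 + 273.15 = 623.15 K.
T_C = 34 °C → 34 + 273.15 = 307.15 K.
First-stage efficiency η₁ = 1 − T_m/T_H = 1 − 437.00/623.15 = 0.2987.
W₁ = η₁·Q_H = 0.2987 × 168 = 50.2 kJ.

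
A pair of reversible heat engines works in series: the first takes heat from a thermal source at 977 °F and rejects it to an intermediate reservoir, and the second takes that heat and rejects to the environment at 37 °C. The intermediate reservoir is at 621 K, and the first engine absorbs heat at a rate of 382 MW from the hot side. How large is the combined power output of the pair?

T_H = 977 °F → (977 − 32) × 5/9 = 525.00 °C = 798.15 K.
T_C = 37 °C → 37 + 273.15 = 310.15 K.
Two reversible stages in series are equivalent to a single Carnot engine between T_H and T_C, so η_total = 1 − T_C/T_H = 1 − 310.15/798.15 = 0.6114.
W_total = η_total · Q_H = 0.6114 × 382 = 233.6 MW.

Ẇ_total ≈ 233.6 MW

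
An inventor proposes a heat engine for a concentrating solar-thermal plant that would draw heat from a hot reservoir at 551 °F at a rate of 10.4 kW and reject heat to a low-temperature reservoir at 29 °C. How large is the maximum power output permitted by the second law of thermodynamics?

Ẇ_max ≈ 4.803 kW

T_H = 551 °F → (551 − 32) × 5/9 = 288.33 °C = 561.48 K.
T_C = 29 °C → 29 + 273.15 = 302.15 K.
No engine can exceed the Carnot limit: η_max = 1 − T_C/T_H = 1 − 302.15/561.48 = 0.4619.
W_max = η_max · Q_H = 0.4619 × 10.4 = 4.803 kW.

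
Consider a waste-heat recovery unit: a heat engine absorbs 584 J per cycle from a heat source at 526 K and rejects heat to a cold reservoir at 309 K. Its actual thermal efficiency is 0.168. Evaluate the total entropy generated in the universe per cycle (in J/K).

ΔS_univ ≈ 0.4622 J/K

W = η·Q_H = 0.168 × 584 = 98.11 J, so Q_C = Q_H − W = 485.9 J.
The hot reservoir loses entropy Q_H/T_H = 584/526.00 = 1.110 J/K; the cold reservoir gains Q_C/T_C = 485.9/309.00 = 1.572 J/K.
ΔS_univ = −Q_H/T_H + Q_C/T_C = 0.4622 J/K (> 0, since η = 0.168 < η_Carnot = 0.413).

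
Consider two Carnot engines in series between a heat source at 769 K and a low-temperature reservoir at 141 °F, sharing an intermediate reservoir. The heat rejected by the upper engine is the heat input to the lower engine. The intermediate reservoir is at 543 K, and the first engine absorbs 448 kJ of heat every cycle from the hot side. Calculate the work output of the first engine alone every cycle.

W₁ ≈ 131.7 kJ

T_C = 141 °F → (141 − 32) × 5/9 = 60.56 °C = 333.71 K.
First-stage efficiency η₁ = 1 − T_m/T_H = 1 − 543.00/769.00 = 0.2939.
W₁ = η₁·Q_H = 0.2939 × 448 = 131.7 kJ.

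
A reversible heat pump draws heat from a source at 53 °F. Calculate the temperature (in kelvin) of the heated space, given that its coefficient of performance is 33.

T_C = 53 °F → (53 − 32) × 5/9 = 11.67 °C = 284.82 K.
COP_HP = T_H/(T_H − T_C) ⇒ T_H = T_C·COP_HP/(COP_HP − 1) = 284.82 × 33/(33 − 1) = 293.7 K.

T_H ≈ 293.7 K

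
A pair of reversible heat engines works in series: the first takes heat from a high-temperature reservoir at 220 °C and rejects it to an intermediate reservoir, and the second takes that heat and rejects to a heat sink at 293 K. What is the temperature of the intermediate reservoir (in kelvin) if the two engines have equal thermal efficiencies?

T_m ≈ 380 K

T_H = 220 °C → 220 + 273.15 = 493.15 K.
Equal efficiencies require 1 − T_m/T_H = 1 − T_C/T_m, i.e. T_m/T_H = T_C/T_m, so T_m = √(T_H·T_C) = √(493.15 × 293.00) = 380 K.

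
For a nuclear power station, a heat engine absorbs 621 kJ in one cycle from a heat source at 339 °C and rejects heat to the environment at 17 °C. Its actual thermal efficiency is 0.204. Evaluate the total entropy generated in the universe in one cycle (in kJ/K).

ΔS_univ ≈ 0.689 kJ/K

T_H = 339 °C → 339 + 273.15 = 612.15 K.
T_C = 17 °C → 17 + 273.15 = 290.15 K.
W = η·Q_H = 0.204 × 621 = 126.7 kJ, so Q_C = Q_H − W = 494.3 kJ.
Entropy balance on the reservoirs: −Q_H/T_H = -1.014 kJ/K, +Q_C/T_C = 1.704 kJ/K.
ΔS_univ = −Q_H/T_H + Q_C/T_C = 0.689 kJ/K (> 0, since η = 0.204 < η_Carnot = 0.526).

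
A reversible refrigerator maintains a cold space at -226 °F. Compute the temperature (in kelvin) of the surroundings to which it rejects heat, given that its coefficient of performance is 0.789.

T_H ≈ 294 K

T_C = -226 °F → (-226 − 32) × 5/9 = -143.33 °C = 129.82 K.
COP_R = T_C/(T_H − T_C) ⇒ T_H = T_C·(1 + 1/COP_R) = 129.82 × (1 + 1/0.789) = 294 K.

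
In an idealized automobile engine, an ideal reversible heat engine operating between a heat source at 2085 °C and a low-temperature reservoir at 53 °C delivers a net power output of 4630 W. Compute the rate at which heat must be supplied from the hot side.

T_H = 2085 °C → 2085 + 273.15 = 2358.15 K.
T_C = 53 °C → 53 + 273.15 = 326.15 K.
For a reversible engine, η = 1 − T_C/T_H = 1 − 326.15/2358.15 = 0.8617.
Q_H = W/η = 4630/0.8617 = 5373 W.

Q̇_H ≈ 5373 W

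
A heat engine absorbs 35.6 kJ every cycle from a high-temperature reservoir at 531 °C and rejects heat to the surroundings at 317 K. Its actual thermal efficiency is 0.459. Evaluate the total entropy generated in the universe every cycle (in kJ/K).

T_H = 531 °C → 531 + 273.15 = 804.15 K.
W = η·Q_H = 0.459 × 35.6 = 16.34 kJ, so Q_C = Q_H − W = 19.26 kJ.
Reservoir entropy changes: ΔS_H = −Q_H/T_H = −35.6/804.15 = -0.04427 kJ/K and ΔS_C = +Q_C/T_C = 19.26/317.00 = 0.06076 kJ/K.
ΔS_univ = −Q_H/T_H + Q_C/T_C = 0.01649 kJ/K (> 0, since η = 0.459 < η_Carnot = 0.606).

ΔS_univ ≈ 0.01649 kJ/K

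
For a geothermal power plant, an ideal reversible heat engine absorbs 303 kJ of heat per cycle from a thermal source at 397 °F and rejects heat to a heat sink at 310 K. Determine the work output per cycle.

W ≈ 106 kJ

T_H = 397 °F → (397 − 32) × 5/9 = 202.78 °C = 475.93 K.
η_rev = 1 − T_C/T_H = 1 − 310.00/475.93 = 0.3486.
W = η·Q_H = 0.3486 × 303 = 106 kJ.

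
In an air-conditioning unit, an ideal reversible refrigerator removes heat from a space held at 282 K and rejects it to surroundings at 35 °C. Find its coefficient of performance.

COP_R ≈ 10.8

T_H = 35 °C → 35 + 273.15 = 308.15 K.
COP_R = T_C/(T_H − T_C) = 282.00/(308.15 − 282.00) = 10.8.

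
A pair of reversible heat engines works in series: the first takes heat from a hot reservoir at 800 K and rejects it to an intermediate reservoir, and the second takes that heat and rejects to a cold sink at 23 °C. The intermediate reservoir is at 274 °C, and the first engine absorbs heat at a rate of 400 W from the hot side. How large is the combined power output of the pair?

Ẇ_total ≈ 251.9 W

T_C = 23 °C → 23 + 273.15 = 296.15 K.
Two reversible stages in series are equivalent to a single Carnot engine between T_H and T_C, so η_total = 1 − T_C/T_H = 1 − 296.15/800.00 = 0.6298.
W_total = η_total · Q_H = 0.6298 × 400 = 251.9 W.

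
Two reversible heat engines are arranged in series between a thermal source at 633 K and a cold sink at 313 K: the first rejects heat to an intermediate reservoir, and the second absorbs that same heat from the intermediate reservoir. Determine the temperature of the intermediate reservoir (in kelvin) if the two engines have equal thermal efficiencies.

Equal efficiencies require 1 − T_m/T_H = 1 − T_C/T_m, i.e. T_m/T_H = T_C/T_m, so T_m = √(T_H·T_C) = √(633.00 × 313.00) = 445.1 K.

T_m ≈ 445.1 K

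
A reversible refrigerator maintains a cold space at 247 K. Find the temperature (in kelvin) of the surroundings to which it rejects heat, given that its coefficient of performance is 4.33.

COP_R = T_C/(T_H − T_C) ⇒ T_H = T_C·(1 + 1/COP_R) = 247.00 × (1 + 1/4.33) = 304 K.

T_H ≈ 304 K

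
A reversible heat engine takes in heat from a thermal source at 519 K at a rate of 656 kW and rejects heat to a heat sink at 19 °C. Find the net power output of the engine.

Ẇ ≈ 287 kW

T_C = 19 °C → 19 + 273.15 = 292.15 K.
Carnot efficiency: η = 1 − T_C/T_H = 1 − 292.15/519.00 = 0.4371.
W = η·Q_H = 0.4371 × 656 = 287 kW.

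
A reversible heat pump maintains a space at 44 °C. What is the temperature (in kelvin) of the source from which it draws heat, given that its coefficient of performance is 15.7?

T_C ≈ 297 K

T_H = 44 °C → 44 + 273.15 = 317.15 K.
COP_HP = T_H/(T_H − T_C) ⇒ T_C = T_H·(COP_HP − 1)/COP_HP = 317.15 × (15.7 − 1)/15.7 = 297 K.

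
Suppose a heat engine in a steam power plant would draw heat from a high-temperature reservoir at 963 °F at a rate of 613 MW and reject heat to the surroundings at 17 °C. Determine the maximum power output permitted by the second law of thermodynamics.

Ẇ_max ≈ 388.0 MW

T_H = 963 °F → (963 − 32) × 5/9 = 517.22 °C = 790.37 K.
T_C = 17 °C → 17 + 273.15 = 290.15 K.
The second-law ceiling is the Carnot efficiency, η_max = 1 − T_C/T_H = 1 − 290.15/790.37 = 0.6329.
W_max = η_max · Q_H = 0.6329 × 613 = 388.0 MW.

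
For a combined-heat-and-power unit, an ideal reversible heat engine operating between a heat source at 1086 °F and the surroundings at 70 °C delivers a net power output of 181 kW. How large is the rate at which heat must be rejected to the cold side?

Q̇_C ≈ 120 kW

T_H = 1086 °F → (1086 − 32) × 5/9 = 585.56 °C = 858.71 K.
T_C = 70 °C → 70 + 273.15 = 343.15 K.
Since the cycle is reversible, η = 1 − T_C/T_H = 1 − 343.15/858.71 = 0.6004.
Since Q_C/Q_H = T_C/T_H and Q_H = W/η, Q_C = W·T_C/(T_H − T_C) = 181 × 343.15/515.56 = 120 kW.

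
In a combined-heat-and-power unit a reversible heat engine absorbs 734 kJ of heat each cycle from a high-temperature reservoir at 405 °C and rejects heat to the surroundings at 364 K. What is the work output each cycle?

T_H = 405 °C → 405 + 273.15 = 678.15 K.
For a reversible engine, η = 1 − T_C/T_H = 1 − 364.00/678.15 = 0.4632.
W = η·Q_H = 0.4632 × 734 = 340 kJ.

W ≈ 340 kJ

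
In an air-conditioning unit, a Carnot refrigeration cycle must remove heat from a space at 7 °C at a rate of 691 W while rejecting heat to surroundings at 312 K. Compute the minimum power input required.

T_C = 7 °C → 7 + 273.15 = 280.15 K.
Carnot COP: COP_R = T_C/(T_H − T_C) = 280.15/31.85 = 8.7959.
W = Q_C/COP_R = 691/8.7959 = 78.6 W.

Ẇ_in ≈ 78.6 W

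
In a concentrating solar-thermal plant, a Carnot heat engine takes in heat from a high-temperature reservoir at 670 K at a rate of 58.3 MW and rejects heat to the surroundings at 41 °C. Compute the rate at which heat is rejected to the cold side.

Q̇_C ≈ 27.34 MW

T_C = 41 °C → 41 + 273.15 = 314.15 K.
Since the cycle is reversible, η = 1 − T_C/T_H = 1 − 314.15/670.00 = 0.5311.
For a reversible cycle Q_C/Q_H = T_C/T_H, so Q_C = 58.3 × 314.15/670.00 = 27.34 MW.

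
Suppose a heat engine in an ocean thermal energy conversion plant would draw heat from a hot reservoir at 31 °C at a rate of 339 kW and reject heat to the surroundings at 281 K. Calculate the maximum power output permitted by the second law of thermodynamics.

T_H = 31 °C → 31 + 273.15 = 304.15 K.
The upper bound on efficiency is η_max = 1 − T_C/T_H = 1 − 281.00/304.15 = 0.0761.
W_max = η_max · Q_H = 0.0761 × 339 = 25.80 kW.

Ẇ_max ≈ 25.80 kW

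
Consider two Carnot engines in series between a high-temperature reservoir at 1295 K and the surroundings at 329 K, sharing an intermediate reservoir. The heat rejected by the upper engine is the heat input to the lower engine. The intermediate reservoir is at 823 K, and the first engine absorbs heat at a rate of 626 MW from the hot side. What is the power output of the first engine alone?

First-stage efficiency η₁ = 1 − T_m/T_H = 1 − 823.00/1295.00 = 0.3645.
W₁ = η₁·Q_H = 0.3645 × 626 = 228 MW.

Ẇ₁ ≈ 228 MW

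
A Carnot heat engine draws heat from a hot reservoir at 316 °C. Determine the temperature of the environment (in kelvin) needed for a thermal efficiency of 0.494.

T_H = 316 °C → 316 + 273.15 = 589.15 K.
From η = 1 − T_C/T_H, T_C = T_H·(1 − η) = 589.15 × (1 − 0.494) = 298.1 K.

T_C ≈ 298.1 K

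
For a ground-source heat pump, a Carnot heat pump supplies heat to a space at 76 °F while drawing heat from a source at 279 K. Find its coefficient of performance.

T_H = 76 °F → (76 − 32) × 5/9 = 24.44 °C = 297.59 K.
COP_HP = T_H/(T_H − T_C) = 297.59/(297.59 − 279.00) = 16.00.

COP_HP ≈ 16.00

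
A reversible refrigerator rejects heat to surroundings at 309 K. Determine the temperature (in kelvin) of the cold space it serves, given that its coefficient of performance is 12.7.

COP_R = T_C/(T_H − T_C) ⇒ T_C = T_H·COP_R/(1 + COP_R) = 309.00 × 12.7/(1 + 12.7) = 286 K.

T_C ≈ 286 K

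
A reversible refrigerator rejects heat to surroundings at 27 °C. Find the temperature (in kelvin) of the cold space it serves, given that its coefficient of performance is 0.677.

T_C ≈ 121 K

T_H = 27 °C → 27 + 273.15 = 300.15 K.
COP_R = T_C/(T_H − T_C) ⇒ T_C = T_H·COP_R/(1 + COP_R) = 300.15 × 0.677/(1 + 0.677) = 121 K.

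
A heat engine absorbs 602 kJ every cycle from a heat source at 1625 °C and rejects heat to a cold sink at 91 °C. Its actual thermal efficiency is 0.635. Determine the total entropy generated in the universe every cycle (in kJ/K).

T_H = 1625 °C → 1625 + 273.15 = 1898.15 K.
T_C = 91 °C → 91 + 273.15 = 364.15 K.
W = η·Q_H = 0.635 × 602 = 382.3 kJ, so Q_C = Q_H − W = 219.7 kJ.
Reservoir entropy changes: ΔS_H = −Q_H/T_H = −602/1898.15 = -0.3172 kJ/K and ΔS_C = +Q_C/T_C = 219.7/364.15 = 0.6034 kJ/K.
ΔS_univ = −Q_H/T_H + Q_C/T_C = 0.2863 kJ/K (> 0, since η = 0.635 < η_Carnot = 0.808).

ΔS_univ ≈ 0.2863 kJ/K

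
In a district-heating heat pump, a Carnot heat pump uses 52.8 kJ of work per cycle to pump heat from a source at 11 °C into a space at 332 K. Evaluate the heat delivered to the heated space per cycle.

T_C = 11 °C → 11 + 273.15 = 284.15 K.
COP_HP = T_H/(T_H − T_C) = 332.00/47.85 = 6.9383.
Q_H = COP_HP · W = 6.9383 × 52.8 = 366 kJ.

Q_H ≈ 366 kJ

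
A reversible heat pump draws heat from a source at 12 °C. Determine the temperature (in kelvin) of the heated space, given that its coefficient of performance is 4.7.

T_C = 12 °C → 12 + 273.15 = 285.15 K.
COP_HP = T_H/(T_H − T_C) ⇒ T_H = T_C·COP_HP/(COP_HP − 1) = 285.15 × 4.7/(4.7 − 1) = 362 K.

T_H ≈ 362 K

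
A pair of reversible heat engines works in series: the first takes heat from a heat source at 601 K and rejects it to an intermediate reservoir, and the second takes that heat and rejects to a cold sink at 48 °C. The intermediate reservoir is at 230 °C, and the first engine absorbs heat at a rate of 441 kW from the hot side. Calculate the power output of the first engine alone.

Ẇ₁ ≈ 71.8 kW

T_C = 48 °C → 48 + 273.15 = 321.15 K.
T_m = 230 °C → 230 + 273.15 = 503.15 K.
First-stage efficiency η₁ = 1 − T_m/T_H = 1 − 503.15/601.00 = 0.1628.
W₁ = η₁·Q_H = 0.1628 × 441 = 71.8 kW.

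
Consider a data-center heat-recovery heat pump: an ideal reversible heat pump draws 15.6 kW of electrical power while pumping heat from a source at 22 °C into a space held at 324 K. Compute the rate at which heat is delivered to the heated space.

T_C = 22 °C → 22 + 273.15 = 295.15 K.
COP_HP = T_H/(T_H − T_C) = 324.00/28.85 = 11.2305.
Q_H = COP_HP · W = 11.2305 × 15.6 = 175.2 kW.

Q̇_H ≈ 175.2 kW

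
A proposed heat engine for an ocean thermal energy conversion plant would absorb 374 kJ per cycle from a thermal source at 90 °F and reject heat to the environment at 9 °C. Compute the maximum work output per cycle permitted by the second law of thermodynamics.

W_max ≈ 28.4 kJ

T_H = 90 °F → (90 − 32) × 5/9 = 32.22 °C = 305.37 K.
T_C = 9 °C → 9 + 273.15 = 282.15 K.
The second-law ceiling is the Carnot efficiency, η_max = 1 − T_C/T_H = 1 − 282.15/305.37 = 0.0760.
W_max = η_max · Q_H = 0.0760 × 374 = 28.4 kJ.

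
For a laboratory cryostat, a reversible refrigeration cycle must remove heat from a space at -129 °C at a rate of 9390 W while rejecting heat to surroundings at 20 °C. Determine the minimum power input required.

Ẇ_in ≈ 9710 W

T_H = 20 °C → 20 + 273.15 = 293.15 K.
T_C = -129 °C → -129 + 273.15 = 144.15 K.
The reversible coefficient of performance is COP_R = T_C/(T_H − T_C) = 144.15/149.00 = 0.9674.
W = Q_C/COP_R = 9390/0.9674 = 9710 W.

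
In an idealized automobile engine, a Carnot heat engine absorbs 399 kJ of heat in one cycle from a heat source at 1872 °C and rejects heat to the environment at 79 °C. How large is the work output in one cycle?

T_H = 1872 °C → 1872 + 273.15 = 2145.15 K.
T_C = 79 °C → 79 + 273.15 = 352.15 K.
η_rev = 1 − T_C/T_H = 1 − 352.15/2145.15 = 0.8358.
W = η·Q_H = 0.8358 × 399 = 333.5 kJ.

W ≈ 333.5 kJ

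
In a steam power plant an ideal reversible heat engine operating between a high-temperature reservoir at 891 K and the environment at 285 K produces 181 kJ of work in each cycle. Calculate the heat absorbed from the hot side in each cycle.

Q_H ≈ 266 kJ

Since the cycle is reversible, η = 1 − T_C/T_H = 1 − 285.00/891.00 = 0.6801.
Q_H = W/η = 181/0.6801 = 266 kJ.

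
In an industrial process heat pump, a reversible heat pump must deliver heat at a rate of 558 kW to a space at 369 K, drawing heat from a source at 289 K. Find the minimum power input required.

Reversible heating COP: COP_HP = T_H/(T_H − T_C) = 369.00/80.00 = 4.6125.
W = Q_H/COP_HP = 558/4.6125 = 121 kW.

Ẇ_in ≈ 121 kW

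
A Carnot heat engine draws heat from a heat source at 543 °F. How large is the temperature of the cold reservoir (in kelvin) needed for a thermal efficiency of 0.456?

T_C ≈ 303 K

T_H = 543 °F → (543 − 32) × 5/9 = 283.89 °C = 557.04 K.
From η = 1 − T_C/T_H, T_C = T_H·(1 − η) = 557.04 × (1 − 0.456) = 303 K.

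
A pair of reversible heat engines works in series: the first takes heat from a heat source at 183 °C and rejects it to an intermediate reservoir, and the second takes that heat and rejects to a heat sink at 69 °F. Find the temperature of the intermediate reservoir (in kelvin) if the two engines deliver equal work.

T_m ≈ 375 K

T_H = 183 °C → 183 + 273.15 = 456.15 K.
T_C = 69 °F → (69 − 32) × 5/9 = 20.56 °C = 293.71 K.
For reversible stages Q_m = Q_H·(T_m/T_H). Setting W₁ = Q_H(1 − T_m/T_H) equal to W₂ = Q_m(1 − T_C/T_m) = Q_H·(T_m − T_C)/T_H gives T_H − T_m = T_m − T_C, so T_m = (T_H + T_C)/2 = (456.15 + 293.71)/2 = 375 K.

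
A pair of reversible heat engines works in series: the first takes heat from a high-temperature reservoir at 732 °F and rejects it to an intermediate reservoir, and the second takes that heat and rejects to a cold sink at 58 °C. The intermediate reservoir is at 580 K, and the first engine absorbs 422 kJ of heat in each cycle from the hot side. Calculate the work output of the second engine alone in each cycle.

T_H = 732 °F → (732 − 32) × 5/9 = 388.89 °C = 662.04 K.
T_C = 58 °C → 58 + 273.15 = 331.15 K.
Heat entering the second stage: Q_m = Q_H·(T_m/T_H) = 422 × 580.00/662.04 = 370 kJ.
Second-stage efficiency η₂ = 1 − T_C/T_m = 1 − 331.15/580.00 = 0.4291, so W₂ = η₂·Q_m = 159 kJ.

W₂ ≈ 159 kJ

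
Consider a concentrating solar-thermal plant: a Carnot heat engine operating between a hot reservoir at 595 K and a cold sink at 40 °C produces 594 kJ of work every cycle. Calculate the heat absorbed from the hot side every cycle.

T_C = 40 °C → 40 + 273.15 = 313.15 K.
Since the cycle is reversible, η = 1 − T_C/T_H = 1 − 313.15/595.00 = 0.4737.
Q_H = W/η = 594/0.4737 = 1250 kJ.

Q_H ≈ 1250 kJ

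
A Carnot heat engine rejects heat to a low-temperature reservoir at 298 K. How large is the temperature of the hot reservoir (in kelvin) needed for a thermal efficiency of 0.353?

T_H ≈ 461 K

From η = 1 − T_C/T_H, solving for T_H gives T_H = T_C/(1 − η) = 298.00/(1 − 0.353) = 461 K.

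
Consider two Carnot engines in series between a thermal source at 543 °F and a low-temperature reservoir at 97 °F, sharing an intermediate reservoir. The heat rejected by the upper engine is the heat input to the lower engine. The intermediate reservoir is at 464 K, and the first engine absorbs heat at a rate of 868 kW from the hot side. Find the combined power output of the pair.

T_H = 543 °F → (543 − 32) × 5/9 = 283.89 °C = 557.04 K.
T_C = 97 °F → (97 − 32) × 5/9 = 36.11 °C = 309.26 K.
Two reversible stages in series are equivalent to a single Carnot engine between T_H and T_C, so η_total = 1 − T_C/T_H = 1 − 309.26/557.04 = 0.4448.
W_total = η_total · Q_H = 0.4448 × 868 = 386.1 kW.

Ẇ_total ≈ 386.1 kW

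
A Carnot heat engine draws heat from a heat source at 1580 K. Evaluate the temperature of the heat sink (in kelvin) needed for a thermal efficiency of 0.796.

From η = 1 − T_C/T_H, T_C = T_H·(1 − η) = 1580.00 × (1 − 0.796) = 322 K.

T_C ≈ 322 K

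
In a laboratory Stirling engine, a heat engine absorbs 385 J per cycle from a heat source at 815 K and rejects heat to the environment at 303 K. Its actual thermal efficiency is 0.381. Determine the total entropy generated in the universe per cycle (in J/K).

ΔS_univ ≈ 0.314 J/K

W = η·Q_H = 0.381 × 385 = 146.7 J, so Q_C = Q_H − W = 238.3 J.
Reservoir entropy changes: ΔS_H = −Q_H/T_H = −385/815.00 = -0.4724 J/K and ΔS_C = +Q_C/T_C = 238.3/303.00 = 0.7865 J/K.
ΔS_univ = −Q_H/T_H + Q_C/T_C = 0.314 J/K (> 0, since η = 0.381 < η_Carnot = 0.628).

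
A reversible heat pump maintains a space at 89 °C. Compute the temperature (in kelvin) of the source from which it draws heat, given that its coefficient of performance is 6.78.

T_C ≈ 309 K

T_H = 89 °C → 89 + 273.15 = 362.15 K.
COP_HP = T_H/(T_H − T_C) ⇒ T_C = T_H·(COP_HP − 1)/COP_HP = 362.15 × (6.78 − 1)/6.78 = 309 K.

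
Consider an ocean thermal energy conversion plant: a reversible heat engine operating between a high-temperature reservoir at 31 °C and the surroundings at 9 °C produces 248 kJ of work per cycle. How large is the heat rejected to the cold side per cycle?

Q_C ≈ 3181 kJ

T_H = 31 °C → 31 + 273.15 = 304.15 K.
T_C = 9 °C → 9 + 273.15 = 282.15 K.
For a reversible engine, η = 1 − T_C/T_H = 1 − 282.15/304.15 = 0.0723.
Since Q_C/Q_H = T_C/T_H and Q_H = W/η, Q_C = W·T_C/(T_H − T_C) = 248 × 282.15/22.00 = 3181 kJ.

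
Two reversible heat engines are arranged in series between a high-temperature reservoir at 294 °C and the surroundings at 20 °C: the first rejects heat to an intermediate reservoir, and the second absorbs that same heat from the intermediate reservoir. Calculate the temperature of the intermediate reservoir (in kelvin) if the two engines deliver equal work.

T_m ≈ 430 K

T_H = 294 °C → 294 + 273.15 = 567.15 K.
T_C = 20 °C → 20 + 273.15 = 293.15 K.
For reversible stages Q_m = Q_H·(T_m/T_H). Setting W₁ = Q_H(1 − T_m/T_H) equal to W₂ = Q_m(1 − T_C/T_m) = Q_H·(T_m − T_C)/T_H gives T_H − T_m = T_m − T_C, so T_m = (T_H + T_C)/2 = (567.15 + 293.15)/2 = 430 K.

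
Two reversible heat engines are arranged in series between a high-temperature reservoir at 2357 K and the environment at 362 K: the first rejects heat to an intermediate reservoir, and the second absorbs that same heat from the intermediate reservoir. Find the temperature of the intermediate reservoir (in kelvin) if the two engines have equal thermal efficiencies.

Equal efficiencies require 1 − T_m/T_H = 1 − T_C/T_m, i.e. T_m/T_H = T_C/T_m, so T_m = √(T_H·T_C) = √(2357.00 × 362.00) = 924 K.

T_m ≈ 924 K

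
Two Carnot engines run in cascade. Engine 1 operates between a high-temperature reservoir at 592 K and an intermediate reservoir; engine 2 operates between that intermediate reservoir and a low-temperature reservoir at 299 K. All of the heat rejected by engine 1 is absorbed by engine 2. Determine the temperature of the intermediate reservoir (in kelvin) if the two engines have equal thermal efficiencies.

T_m ≈ 421 K

Equal efficiencies require 1 − T_m/T_H = 1 − T_C/T_m, i.e. T_m/T_H = T_C/T_m, so T_m = √(T_H·T_C) = √(592.00 × 299.00) = 421 K.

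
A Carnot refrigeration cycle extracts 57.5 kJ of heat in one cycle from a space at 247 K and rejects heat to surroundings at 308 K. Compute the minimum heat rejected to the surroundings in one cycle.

For a reversible cycle Q_H/Q_C = T_H/T_C, so Q_H = Q_C·T_H/T_C = 57.5 × 308.00/247.00 = 71.70 kJ.

Q_H ≈ 71.70 kJ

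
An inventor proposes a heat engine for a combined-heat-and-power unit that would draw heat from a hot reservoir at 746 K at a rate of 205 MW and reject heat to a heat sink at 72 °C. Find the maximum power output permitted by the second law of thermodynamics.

T_C = 72 °C → 72 + 273.15 = 345.15 K.
By the Carnot theorem, η_max = 1 − T_C/T_H = 1 − 345.15/746.00 = 0.5373.
W_max = η_max · Q_H = 0.5373 × 205 = 110.2 MW.

Ẇ_max ≈ 110.2 MW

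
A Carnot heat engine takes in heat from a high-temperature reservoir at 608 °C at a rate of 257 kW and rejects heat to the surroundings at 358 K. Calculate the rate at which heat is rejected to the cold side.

Q̇_C ≈ 104.4 kW

T_H = 608 °C → 608 + 273.15 = 881.15 K.
The Carnot efficiency is η = 1 − T_C/T_H = 1 − 358.00/881.15 = 0.5937.
For a reversible cycle Q_C/Q_H = T_C/T_H, so Q_C = 257 × 358.00/881.15 = 104.4 kW.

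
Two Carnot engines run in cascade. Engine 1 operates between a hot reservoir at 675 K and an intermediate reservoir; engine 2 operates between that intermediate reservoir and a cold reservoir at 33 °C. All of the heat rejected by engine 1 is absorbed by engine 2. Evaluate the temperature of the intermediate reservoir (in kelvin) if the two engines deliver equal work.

T_m ≈ 491 K

T_C = 33 °C → 33 + 273.15 = 306.15 K.
For reversible stages Q_m = Q_H·(T_m/T_H). Setting W₁ = Q_H(1 − T_m/T_H) equal to W₂ = Q_m(1 − T_C/T_m) = Q_H·(T_m − T_C)/T_H gives T_H − T_m = T_m − T_C, so T_m = (T_H + T_C)/2 = (675.00 + 306.15)/2 = 491 K.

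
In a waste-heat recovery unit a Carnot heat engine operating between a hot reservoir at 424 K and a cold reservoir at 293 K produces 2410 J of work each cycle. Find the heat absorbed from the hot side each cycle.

Carnot efficiency: η = 1 − T_C/T_H = 1 − 293.00/424.00 = 0.3090.
Q_H = W/η = 2410/0.3090 = 7800 J.

Q_H ≈ 7800 J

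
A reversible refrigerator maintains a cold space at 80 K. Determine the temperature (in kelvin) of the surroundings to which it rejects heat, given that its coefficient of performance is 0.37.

T_H ≈ 296 K

COP_R = T_C/(T_H − T_C) ⇒ T_H = T_C·(1 + 1/COP_R) = 80.00 × (1 + 1/0.37) = 296 K.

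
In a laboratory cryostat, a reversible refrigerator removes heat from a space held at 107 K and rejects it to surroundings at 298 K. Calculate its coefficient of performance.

For a reversible refrigerator, COP_R = T_C/(T_H − T_C) = 107.00/(298.00 − 107.00) = 0.560.

COP_R ≈ 0.560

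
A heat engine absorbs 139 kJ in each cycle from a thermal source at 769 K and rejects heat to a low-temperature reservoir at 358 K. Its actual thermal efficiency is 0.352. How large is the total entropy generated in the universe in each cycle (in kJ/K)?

W = η·Q_H = 0.352 × 139 = 48.93 kJ, so Q_C = Q_H − W = 90.07 kJ.
The hot reservoir loses entropy Q_H/T_H = 139/769.00 = 0.1808 kJ/K; the cold reservoir gains Q_C/T_C = 90.07/358.00 = 0.2516 kJ/K.
ΔS_univ = −Q_H/T_H + Q_C/T_C = 0.0708 kJ/K (> 0, since η = 0.352 < η_Carnot = 0.534).

ΔS_univ ≈ 0.0708 kJ/K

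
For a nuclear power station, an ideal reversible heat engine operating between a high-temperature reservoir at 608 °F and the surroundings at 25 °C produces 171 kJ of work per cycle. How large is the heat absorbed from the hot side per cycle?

T_H = 608 °F → (608 − 32) × 5/9 = 320.00 °C = 593.15 K.
T_C = 25 °C → 25 + 273.15 = 298.15 K.
Carnot efficiency: η = 1 − T_C/T_H = 1 − 298.15/593.15 = 0.4973.
Q_H = W/η = 171/0.4973 = 344 kJ.

Q_H ≈ 344 kJ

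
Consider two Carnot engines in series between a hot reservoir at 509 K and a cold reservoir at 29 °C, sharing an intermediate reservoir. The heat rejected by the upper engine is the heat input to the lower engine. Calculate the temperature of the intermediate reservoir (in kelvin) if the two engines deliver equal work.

T_m ≈ 406 K

T_C = 29 °C → 29 + 273.15 = 302.15 K.
For reversible stages Q_m = Q_H·(T_m/T_H). Setting W₁ = Q_H(1 − T_m/T_H) equal to W₂ = Q_m(1 − T_C/T_m) = Q_H·(T_m − T_C)/T_H gives T_H − T_m = T_m − T_C, so T_m = (T_H + T_C)/2 = (509.00 + 302.15)/2 = 406 K.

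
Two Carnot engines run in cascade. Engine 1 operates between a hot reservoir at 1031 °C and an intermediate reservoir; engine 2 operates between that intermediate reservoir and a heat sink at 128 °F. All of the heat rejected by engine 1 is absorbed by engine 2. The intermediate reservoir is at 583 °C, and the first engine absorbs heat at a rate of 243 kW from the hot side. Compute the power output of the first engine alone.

T_H = 1031 °C → 1031 + 273.15 = 1304.15 K.
T_C = 128 °F → (128 − 32) × 5/9 = 53.33 °C = 326.48 K.
T_m = 583 °C → 583 + 273.15 = 856.15 K.
First-stage efficiency η₁ = 1 − T_m/T_H = 1 − 856.15/1304.15 = 0.3435.
W₁ = η₁·Q_H = 0.3435 × 243 = 83.5 kW.

Ẇ₁ ≈ 83.5 kW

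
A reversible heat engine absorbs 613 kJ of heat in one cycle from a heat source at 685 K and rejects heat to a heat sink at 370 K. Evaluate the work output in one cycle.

For a reversible engine, η = 1 − T_C/T_H = 1 − 370.00/685.00 = 0.4599.
W = η·Q_H = 0.4599 × 613 = 282 kJ.

W ≈ 282 kJ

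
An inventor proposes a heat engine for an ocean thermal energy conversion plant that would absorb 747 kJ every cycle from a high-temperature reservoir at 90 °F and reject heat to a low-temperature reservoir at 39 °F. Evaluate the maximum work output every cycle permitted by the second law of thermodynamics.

W_max ≈ 69.3 kJ

T_H = 90 °F → (90 − 32) × 5/9 = 32.22 °C = 305.37 K.
T_C = 39 °F → (39 − 32) × 5/9 = 3.89 °C = 277.04 K.
The upper bound on efficiency is η_max = 1 − T_C/T_H = 1 − 277.04/305.37 = 0.0928.
W_max = η_max · Q_H = 0.0928 × 747 = 69.3 kJ.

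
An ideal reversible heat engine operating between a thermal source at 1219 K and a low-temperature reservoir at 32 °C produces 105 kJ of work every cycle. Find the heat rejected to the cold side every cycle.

Q_C ≈ 35.1 kJ

T_C = 32 °C → 32 + 273.15 = 305.15 K.
The Carnot efficiency is η = 1 − T_C/T_H = 1 − 305.15/1219.00 = 0.7497.
Since Q_C/Q_H = T_C/T_H and Q_H = W/η, Q_C = W·T_C/(T_H − T_C) = 105 × 305.15/913.85 = 35.1 kJ.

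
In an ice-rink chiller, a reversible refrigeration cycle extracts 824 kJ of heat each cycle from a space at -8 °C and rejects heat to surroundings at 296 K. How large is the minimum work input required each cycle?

W_in ≈ 95.9 kJ

T_C = -8 °C → -8 + 273.15 = 265.15 K.
For a reversible refrigerator, COP_R = T_C/(T_H − T_C) = 265.15/30.85 = 8.5948.
W = Q_C/COP_R = 824/8.5948 = 95.9 kJ.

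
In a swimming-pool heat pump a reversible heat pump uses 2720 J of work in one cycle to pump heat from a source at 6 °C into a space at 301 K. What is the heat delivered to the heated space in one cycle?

T_C = 6 °C → 6 + 273.15 = 279.15 K.
The Carnot heat-pump COP is COP_HP = T_H/(T_H − T_C) = 301.00/21.85 = 13.7757.
Q_H = COP_HP · W = 13.7757 × 2720 = 37470 J.

Q_H ≈ 37470 J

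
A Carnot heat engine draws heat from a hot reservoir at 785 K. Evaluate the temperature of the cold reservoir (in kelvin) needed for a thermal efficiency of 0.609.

T_C ≈ 307 K

From η = 1 − T_C/T_H, T_C = T_H·(1 − η) = 785.00 × (1 − 0.609) = 307 K.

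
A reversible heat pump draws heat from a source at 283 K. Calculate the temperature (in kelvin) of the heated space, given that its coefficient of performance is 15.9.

T_H ≈ 302 K

COP_HP = T_H/(T_H − T_C) ⇒ T_H = T_C·COP_HP/(COP_HP − 1) = 283.00 × 15.9/(15.9 − 1) = 302 K.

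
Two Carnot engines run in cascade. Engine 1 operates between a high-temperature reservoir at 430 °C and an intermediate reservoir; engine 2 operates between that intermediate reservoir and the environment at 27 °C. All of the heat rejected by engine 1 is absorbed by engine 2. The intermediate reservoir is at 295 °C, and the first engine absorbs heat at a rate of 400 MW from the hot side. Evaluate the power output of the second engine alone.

Ẇ₂ ≈ 152 MW

T_H = 430 °C → 430 + 273.15 = 703.15 K.
T_C = 27 °C → 27 + 273.15 = 300.15 K.
T_m = 295 °C → 295 + 273.15 = 568.15 K.
Heat entering the second stage: Q_m = Q_H·(T_m/T_H) = 400 × 568.15/703.15 = 323 MW.
Second-stage efficiency η₂ = 1 − T_C/T_m = 1 − 300.15/568.15 = 0.4717, so W₂ = η₂·Q_m = 152 MW.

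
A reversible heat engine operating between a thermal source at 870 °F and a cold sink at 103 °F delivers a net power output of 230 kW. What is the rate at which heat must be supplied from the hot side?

Q̇_H ≈ 398.7 kW

T_H = 870 °F → (870 − 32) × 5/9 = 465.56 °C = 738.71 K.
T_C = 103 °F → (103 − 32) × 5/9 = 39.44 °C = 312.59 K.
Carnot efficiency: η = 1 − T_C/T_H = 1 − 312.59/738.71 = 0.5768.
Q_H = W/η = 230/0.5768 = 398.7 kW.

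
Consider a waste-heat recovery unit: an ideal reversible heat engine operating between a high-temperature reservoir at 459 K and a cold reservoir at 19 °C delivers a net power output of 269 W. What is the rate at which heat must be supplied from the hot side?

T_C = 19 °C → 19 + 273.15 = 292.15 K.
The Carnot efficiency is η = 1 − T_C/T_H = 1 − 292.15/459.00 = 0.3635.
Q_H = W/η = 269/0.3635 = 740 W.

Q̇_H ≈ 740 W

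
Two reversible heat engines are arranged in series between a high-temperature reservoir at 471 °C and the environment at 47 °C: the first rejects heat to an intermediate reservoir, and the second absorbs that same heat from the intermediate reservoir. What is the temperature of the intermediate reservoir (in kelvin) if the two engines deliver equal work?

T_H = 471 °C → 471 + 273.15 = 744.15 K.
T_C = 47 °C → 47 + 273.15 = 320.15 K.
For reversible stages Q_m = Q_H·(T_m/T_H). Setting W₁ = Q_H(1 − T_m/T_H) equal to W₂ = Q_m(1 − T_C/T_m) = Q_H·(T_m − T_C)/T_H gives T_H − T_m = T_m − T_C, so T_m = (T_H + T_C)/2 = (744.15 + 320.15)/2 = 532.1 K.

T_m ≈ 532.1 K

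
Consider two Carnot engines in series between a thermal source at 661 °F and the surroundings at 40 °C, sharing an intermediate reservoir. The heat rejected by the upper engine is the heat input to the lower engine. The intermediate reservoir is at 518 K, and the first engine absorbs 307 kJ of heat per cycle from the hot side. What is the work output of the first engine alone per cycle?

W₁ ≈ 51.58 kJ

T_H = 661 °F → (661 − 32) × 5/9 = 349.44 °C = 622.59 K.
T_C = 40 °C → 40 + 273.15 = 313.15 K.
First-stage efficiency η₁ = 1 − T_m/T_H = 1 − 518.00/622.59 = 0.1680.
W₁ = η₁·Q_H = 0.1680 × 307 = 51.58 kJ.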